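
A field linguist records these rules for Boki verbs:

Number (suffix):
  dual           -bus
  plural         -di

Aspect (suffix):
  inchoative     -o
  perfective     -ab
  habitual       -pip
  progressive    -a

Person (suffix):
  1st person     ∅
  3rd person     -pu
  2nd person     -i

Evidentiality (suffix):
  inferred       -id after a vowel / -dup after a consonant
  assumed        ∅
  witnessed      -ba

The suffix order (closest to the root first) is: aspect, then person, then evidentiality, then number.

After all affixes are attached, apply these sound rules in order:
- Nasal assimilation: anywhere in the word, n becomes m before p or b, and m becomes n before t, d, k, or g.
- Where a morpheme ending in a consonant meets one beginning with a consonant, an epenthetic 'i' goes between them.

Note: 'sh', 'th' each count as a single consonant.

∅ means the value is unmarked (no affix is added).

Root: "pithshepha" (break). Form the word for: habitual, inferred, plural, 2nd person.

Attach aspect habitual -pip → pithshephapip.
Attach person 2nd person -i → pithshephapipi.
Attach evidentiality inferred -id (after vowel 'i') → pithshephapipiid.
Attach number plural -di → pithshephapipiiddi.
Nasal assimilation: no change.
Apply epenthesis: pithshephapipiiddi → pithshephapipiididi.

pithshephapipiididi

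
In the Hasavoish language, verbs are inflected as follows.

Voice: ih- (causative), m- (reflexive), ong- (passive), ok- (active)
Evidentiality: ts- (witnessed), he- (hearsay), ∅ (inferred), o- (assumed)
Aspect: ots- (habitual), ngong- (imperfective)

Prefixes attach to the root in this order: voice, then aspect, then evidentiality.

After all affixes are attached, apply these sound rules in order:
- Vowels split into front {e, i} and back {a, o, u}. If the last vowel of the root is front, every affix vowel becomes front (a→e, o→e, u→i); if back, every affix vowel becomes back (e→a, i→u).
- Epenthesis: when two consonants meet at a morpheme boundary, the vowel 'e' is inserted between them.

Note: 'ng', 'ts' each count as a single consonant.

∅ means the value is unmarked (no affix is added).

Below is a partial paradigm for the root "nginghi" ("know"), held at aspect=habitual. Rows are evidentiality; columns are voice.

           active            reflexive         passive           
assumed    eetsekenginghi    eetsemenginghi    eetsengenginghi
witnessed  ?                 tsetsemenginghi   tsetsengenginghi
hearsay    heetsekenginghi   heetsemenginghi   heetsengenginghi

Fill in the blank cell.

tsetsekenginghi

Attach voice active ok- → oknginghi.
Attach aspect habitual ots- → otsoknginghi.
Attach evidentiality witnessed ts- → tsotsoknginghi.
Apply vowel harmony: tsotsoknginghi → tsetseknginghi.
Apply epenthesis: tsetseknginghi → tsetsekenginghi.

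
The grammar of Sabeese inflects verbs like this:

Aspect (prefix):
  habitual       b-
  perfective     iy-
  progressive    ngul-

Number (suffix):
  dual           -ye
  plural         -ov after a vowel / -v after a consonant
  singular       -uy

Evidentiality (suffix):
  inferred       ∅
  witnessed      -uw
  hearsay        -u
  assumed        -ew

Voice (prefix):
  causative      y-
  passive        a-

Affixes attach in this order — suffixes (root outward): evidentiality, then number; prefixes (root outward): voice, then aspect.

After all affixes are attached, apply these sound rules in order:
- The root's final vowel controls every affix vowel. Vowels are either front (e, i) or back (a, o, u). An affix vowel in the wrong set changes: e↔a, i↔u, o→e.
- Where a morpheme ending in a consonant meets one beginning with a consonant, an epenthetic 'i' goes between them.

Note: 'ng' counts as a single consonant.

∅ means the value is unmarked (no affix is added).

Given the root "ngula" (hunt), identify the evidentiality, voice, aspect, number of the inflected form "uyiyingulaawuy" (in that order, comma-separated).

Segment: iy-y-ngula-ew-uy.
evidentiality: -ew → assumed.
voice: y- → causative.
aspect: iy- → perfective.
number: -uy → singular.

assumed, causative, perfective, singular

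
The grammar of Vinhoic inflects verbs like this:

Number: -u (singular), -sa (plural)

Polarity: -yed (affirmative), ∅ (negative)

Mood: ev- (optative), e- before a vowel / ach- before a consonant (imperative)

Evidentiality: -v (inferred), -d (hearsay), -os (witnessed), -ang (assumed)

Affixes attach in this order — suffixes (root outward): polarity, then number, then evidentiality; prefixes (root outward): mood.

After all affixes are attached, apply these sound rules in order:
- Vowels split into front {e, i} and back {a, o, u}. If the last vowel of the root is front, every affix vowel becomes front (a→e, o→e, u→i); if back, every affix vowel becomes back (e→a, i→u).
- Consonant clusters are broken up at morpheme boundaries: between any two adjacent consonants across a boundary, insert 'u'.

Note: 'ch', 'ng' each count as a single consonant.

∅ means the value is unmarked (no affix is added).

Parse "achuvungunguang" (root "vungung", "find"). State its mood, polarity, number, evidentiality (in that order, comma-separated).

Segment: ach-vungung-u-ang.
mood: e/ach- → imperative.
polarity: ∅ → negative.
number: -u → singular.
evidentiality: -ang → assumed.

imperative, negative, singular, assumed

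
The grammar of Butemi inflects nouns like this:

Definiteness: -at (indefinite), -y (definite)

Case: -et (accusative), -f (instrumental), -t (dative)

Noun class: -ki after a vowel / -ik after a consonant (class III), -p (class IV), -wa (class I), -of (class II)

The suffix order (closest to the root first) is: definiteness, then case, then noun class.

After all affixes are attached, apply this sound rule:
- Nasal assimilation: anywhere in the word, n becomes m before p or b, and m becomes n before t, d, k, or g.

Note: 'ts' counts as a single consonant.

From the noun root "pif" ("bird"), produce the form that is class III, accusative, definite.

Attach definiteness definite -y → pify.
Attach case accusative -et → pifyet.
Attach noun class class III -ik (after consonant 't') → pifyetik.
Nasal assimilation: no change.

pifyetik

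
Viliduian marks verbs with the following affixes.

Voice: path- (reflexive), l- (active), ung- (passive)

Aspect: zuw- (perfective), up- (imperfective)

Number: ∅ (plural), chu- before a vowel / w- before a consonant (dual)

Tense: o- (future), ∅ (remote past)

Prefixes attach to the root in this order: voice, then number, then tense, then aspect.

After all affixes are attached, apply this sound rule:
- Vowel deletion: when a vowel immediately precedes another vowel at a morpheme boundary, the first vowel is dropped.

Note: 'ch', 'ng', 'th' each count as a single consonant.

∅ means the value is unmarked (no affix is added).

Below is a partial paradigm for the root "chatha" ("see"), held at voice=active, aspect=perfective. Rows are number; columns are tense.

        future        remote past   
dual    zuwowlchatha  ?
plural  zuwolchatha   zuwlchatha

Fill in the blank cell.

zuwwlchatha

Attach voice active l- → lchatha.
Attach number dual w- (before consonant 'l') → wlchatha.
tense = remote past: zero marking, form stays wlchatha.
Attach aspect perfective zuw- → zuwwlchatha.
Vowel deletion: no change.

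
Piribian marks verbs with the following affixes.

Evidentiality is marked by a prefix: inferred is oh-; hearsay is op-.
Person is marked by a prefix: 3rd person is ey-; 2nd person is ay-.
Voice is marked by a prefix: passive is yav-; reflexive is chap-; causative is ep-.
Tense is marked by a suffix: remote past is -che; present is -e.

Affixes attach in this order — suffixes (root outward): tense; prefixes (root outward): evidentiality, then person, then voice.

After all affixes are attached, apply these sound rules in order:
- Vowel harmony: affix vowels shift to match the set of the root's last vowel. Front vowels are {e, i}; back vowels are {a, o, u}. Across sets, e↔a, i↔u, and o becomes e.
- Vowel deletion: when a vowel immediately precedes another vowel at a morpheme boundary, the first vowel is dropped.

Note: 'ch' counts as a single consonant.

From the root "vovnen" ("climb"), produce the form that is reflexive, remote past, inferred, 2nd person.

Attach evidentiality inferred oh- → ohvovnen.
Attach tense remote past -che → ohvovnenche.
Attach person 2nd person ay- → ayohvovnenche.
Attach voice reflexive chap- → chapayohvovnenche.
Apply vowel harmony: chapayohvovnenche → chepeyehvovnenche.
Vowel deletion: no change.

chepeyehvovnenche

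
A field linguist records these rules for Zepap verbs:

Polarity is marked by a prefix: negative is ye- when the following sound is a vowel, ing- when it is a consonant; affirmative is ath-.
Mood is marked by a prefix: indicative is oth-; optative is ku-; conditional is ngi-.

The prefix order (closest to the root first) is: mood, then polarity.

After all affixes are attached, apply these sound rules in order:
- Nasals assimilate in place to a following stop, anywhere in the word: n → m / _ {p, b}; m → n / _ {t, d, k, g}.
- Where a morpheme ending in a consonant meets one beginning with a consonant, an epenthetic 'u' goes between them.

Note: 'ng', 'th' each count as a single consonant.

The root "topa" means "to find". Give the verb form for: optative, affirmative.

athukutopa

Attach mood optative ku- → kutopa.
Attach polarity affirmative ath- → athkutopa.
Nasal assimilation: no change.
Apply epenthesis: athkutopa → athukutopa.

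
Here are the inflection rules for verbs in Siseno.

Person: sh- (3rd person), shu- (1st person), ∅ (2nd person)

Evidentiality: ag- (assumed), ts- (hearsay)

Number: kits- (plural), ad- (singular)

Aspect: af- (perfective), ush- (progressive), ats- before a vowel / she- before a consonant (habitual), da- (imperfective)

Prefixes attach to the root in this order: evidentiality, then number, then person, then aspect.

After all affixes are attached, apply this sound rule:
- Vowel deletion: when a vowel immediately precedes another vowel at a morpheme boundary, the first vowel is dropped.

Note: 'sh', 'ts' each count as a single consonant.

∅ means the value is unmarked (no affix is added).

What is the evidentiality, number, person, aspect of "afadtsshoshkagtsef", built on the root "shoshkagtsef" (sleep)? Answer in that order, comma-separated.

Segment: af-ad-ts-shoshkagtsef.
evidentiality: ts- → hearsay.
number: ad- → singular.
person: ∅ → 2nd person.
aspect: af- → perfective.

hearsay, singular, 2nd person, perfective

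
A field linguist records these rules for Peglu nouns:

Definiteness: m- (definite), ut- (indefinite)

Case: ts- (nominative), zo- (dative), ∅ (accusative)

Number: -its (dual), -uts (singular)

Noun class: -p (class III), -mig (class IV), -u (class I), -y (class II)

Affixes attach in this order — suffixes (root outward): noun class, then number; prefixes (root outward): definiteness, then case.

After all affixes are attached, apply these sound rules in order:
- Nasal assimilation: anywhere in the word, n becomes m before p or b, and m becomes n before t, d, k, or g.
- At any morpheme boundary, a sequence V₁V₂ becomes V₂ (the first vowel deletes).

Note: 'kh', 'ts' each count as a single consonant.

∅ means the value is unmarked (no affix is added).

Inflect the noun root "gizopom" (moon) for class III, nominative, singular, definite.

tsngizopomputs

Attach noun class class III -p → gizopomp.
Attach definiteness definite m- → mgizopomp.
Attach number singular -uts → mgizopomputs.
Attach case nominative ts- → tsmgizopomputs.
Apply nasal assimilation: tsmgizopomputs → tsngizopomputs.
Vowel deletion: no change.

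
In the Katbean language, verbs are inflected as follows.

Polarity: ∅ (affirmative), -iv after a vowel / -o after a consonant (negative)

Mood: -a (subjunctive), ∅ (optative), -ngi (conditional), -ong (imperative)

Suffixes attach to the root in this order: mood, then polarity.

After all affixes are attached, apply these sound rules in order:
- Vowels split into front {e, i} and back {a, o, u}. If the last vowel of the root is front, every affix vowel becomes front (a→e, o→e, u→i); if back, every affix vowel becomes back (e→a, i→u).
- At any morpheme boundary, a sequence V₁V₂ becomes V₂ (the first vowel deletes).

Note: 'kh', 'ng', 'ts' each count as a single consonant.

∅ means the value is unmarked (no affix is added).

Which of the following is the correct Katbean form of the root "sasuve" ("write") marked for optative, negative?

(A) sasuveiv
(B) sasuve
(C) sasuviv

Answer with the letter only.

C

mood = optative: zero marking, form stays sasuve.
Attach polarity negative -iv (after vowel 'e') → sasuveiv.
Vowel harmony: no change.
Apply vowel deletion: sasuveiv → sasuviv.
So the correct form is sasuviv, option (C).
(A) sasuveiv is wrong: it fails to apply the sound rule(s).
(B) sasuve is wrong: it uses affirmative instead of negative for polarity.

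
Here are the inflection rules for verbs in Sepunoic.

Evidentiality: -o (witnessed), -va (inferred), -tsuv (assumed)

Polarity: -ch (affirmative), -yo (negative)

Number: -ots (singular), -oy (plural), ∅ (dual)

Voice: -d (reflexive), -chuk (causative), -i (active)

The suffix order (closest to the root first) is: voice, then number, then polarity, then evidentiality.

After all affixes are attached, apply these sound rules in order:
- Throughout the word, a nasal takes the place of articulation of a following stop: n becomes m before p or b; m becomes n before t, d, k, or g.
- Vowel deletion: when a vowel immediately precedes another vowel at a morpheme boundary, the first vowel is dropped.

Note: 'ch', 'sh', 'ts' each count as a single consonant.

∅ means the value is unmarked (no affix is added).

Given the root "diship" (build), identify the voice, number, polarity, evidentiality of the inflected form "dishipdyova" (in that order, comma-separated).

Segment: diship-d-yo-va.
voice: -d → reflexive.
number: ∅ → dual.
polarity: -yo → negative.
evidentiality: -va → inferred.

reflexive, dual, negative, inferred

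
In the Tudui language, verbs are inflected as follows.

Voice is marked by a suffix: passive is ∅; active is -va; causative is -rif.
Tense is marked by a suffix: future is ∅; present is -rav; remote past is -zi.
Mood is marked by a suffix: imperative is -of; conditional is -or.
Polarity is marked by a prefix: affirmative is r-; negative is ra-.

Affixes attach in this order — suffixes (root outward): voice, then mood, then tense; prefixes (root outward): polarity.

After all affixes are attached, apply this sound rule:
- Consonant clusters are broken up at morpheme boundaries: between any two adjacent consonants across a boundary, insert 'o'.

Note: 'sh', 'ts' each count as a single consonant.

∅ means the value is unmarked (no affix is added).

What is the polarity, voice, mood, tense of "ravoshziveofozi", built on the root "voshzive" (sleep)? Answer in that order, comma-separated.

Segment: ra-voshzive-of-zi.
polarity: ra- → negative.
voice: ∅ → passive.
mood: -of → imperative.
tense: -zi → remote past.

negative, passive, imperative, remote past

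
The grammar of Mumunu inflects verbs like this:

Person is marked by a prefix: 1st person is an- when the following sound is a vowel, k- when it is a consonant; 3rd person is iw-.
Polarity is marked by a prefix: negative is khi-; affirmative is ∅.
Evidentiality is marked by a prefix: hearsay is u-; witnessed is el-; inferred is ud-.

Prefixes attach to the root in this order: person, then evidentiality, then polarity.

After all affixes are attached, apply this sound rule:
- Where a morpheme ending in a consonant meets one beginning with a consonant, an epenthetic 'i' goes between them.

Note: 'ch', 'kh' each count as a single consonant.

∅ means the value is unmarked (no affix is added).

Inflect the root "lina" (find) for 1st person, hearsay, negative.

khiukilina

Attach person 1st person k- (before consonant 'l') → klina.
Attach evidentiality hearsay u- → uklina.
Attach polarity negative khi- → khiuklina.
Apply epenthesis: khiuklina → khiukilina.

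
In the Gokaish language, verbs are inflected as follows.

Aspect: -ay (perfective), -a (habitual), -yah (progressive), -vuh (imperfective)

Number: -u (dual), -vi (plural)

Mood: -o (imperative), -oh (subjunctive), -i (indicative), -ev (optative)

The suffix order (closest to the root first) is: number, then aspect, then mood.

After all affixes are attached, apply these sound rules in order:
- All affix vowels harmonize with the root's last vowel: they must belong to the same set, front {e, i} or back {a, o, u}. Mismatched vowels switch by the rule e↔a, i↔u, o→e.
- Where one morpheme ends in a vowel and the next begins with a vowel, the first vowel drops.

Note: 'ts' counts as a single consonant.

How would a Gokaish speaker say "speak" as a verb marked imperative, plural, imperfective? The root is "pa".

Attach number plural -vi → pavi.
Attach aspect imperfective -vuh → pavivuh.
Attach mood imperative -o → pavivuho.
Apply vowel harmony: pavivuho → pavuvuho.
Vowel deletion: no change.

pavuvuho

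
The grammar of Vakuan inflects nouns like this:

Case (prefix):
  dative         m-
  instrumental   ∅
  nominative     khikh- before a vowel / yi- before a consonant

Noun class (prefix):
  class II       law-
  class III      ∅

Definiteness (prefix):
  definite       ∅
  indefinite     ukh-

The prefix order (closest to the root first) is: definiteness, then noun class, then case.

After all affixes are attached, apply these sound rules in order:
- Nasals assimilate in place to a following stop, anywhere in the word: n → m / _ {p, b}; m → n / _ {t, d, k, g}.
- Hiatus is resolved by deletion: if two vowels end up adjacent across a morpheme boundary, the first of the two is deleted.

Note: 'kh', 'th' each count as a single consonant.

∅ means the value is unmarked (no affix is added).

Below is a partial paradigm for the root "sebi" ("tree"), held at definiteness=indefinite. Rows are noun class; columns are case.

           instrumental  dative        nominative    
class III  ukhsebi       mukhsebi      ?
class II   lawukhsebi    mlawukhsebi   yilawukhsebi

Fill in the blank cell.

Attach definiteness indefinite ukh- → ukhsebi.
noun class = class III: zero marking, form stays ukhsebi.
Attach case nominative khikh- (before vowel 'u') → khikhukhsebi.
Nasal assimilation: no change.
Vowel deletion: no change.

khikhukhsebi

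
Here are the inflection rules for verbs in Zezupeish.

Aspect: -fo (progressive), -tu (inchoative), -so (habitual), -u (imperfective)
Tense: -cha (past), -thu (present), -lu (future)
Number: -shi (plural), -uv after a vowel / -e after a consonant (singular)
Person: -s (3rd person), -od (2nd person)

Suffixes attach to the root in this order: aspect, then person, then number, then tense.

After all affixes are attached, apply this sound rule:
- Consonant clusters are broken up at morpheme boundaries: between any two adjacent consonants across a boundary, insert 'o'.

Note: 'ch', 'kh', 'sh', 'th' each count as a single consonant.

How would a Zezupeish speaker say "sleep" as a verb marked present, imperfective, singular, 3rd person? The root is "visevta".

visevtausethu

Attach aspect imperfective -u → visevtau.
Attach person 3rd person -s → visevtaus.
Attach number singular -e (after consonant 's') → visevtause.
Attach tense present -thu → visevtausethu.
Epenthesis: no change.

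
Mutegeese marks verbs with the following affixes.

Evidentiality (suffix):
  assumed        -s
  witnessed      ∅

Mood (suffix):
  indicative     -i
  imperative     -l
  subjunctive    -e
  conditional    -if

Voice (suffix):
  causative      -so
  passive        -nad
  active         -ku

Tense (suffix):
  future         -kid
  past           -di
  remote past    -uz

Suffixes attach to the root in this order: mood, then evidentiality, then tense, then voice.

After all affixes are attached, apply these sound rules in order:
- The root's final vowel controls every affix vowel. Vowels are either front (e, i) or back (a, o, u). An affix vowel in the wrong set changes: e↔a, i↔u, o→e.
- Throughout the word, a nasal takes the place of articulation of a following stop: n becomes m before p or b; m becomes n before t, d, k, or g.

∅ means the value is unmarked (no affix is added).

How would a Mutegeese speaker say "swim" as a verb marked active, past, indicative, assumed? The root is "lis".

lisisdiki

Attach mood indicative -i → lisi.
Attach evidentiality assumed -s → lisis.
Attach tense past -di → lisisdi.
Attach voice active -ku → lisisdiku.
Apply vowel harmony: lisisdiku → lisisdiki.
Nasal assimilation: no change.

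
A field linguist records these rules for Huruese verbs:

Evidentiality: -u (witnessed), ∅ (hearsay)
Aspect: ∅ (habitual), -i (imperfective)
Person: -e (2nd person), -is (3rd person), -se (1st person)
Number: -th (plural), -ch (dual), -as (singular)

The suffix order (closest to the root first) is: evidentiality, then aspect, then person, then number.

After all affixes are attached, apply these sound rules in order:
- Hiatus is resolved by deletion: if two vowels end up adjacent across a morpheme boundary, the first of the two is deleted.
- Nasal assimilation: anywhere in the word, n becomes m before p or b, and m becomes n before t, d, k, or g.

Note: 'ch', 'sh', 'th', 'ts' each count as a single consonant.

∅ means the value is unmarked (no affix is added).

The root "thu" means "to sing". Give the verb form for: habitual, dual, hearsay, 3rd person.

thisch

evidentiality = hearsay: zero marking, form stays thu.
aspect = habitual: zero marking, form stays thu.
Attach person 3rd person -is → thuis.
Attach number dual -ch → thuisch.
Apply vowel deletion: thuisch → thisch.
Nasal assimilation: no change.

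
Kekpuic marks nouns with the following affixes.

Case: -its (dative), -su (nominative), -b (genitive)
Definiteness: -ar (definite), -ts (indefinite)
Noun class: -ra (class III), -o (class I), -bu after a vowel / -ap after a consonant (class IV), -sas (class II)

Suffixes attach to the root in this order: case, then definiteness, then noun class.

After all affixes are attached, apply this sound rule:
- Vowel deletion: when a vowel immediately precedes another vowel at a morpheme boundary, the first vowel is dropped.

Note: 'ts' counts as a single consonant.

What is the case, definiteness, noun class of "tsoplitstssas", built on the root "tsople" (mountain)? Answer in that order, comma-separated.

Segment: tsople-its-ts-sas.
case: -its → dative.
definiteness: -ts → indefinite.
noun class: -sas → class II.

dative, indefinite, class II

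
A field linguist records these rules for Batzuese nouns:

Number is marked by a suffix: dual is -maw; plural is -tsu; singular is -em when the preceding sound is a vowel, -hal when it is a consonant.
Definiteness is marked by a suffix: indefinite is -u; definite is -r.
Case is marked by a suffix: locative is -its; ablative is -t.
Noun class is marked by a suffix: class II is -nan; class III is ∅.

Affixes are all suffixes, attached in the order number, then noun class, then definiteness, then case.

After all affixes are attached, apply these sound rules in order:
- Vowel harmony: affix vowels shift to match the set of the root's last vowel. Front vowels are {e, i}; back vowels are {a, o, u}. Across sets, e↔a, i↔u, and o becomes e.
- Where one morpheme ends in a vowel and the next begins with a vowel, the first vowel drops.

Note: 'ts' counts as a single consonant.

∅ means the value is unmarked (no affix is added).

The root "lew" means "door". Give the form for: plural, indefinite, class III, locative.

Attach number plural -tsu → lewtsu.
noun class = class III: zero marking, form stays lewtsu.
Attach definiteness indefinite -u → lewtsuu.
Attach case locative -its → lewtsuuits.
Apply vowel harmony: lewtsuuits → lewtsiiits.
Apply vowel deletion: lewtsiiits → lewtsits.

lewtsits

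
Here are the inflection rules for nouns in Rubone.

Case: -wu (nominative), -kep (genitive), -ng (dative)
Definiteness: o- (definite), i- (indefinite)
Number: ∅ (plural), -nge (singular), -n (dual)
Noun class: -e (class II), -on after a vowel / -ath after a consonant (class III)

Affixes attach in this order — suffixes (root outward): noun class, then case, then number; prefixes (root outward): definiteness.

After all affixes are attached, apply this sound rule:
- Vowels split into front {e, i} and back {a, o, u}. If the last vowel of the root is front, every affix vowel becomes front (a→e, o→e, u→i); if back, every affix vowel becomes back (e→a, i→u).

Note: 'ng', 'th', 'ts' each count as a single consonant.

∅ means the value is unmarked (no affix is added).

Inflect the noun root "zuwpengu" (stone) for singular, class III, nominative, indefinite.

Attach definiteness indefinite i- → izuwpengu.
Attach noun class class III -on (after vowel 'u') → izuwpenguon.
Attach case nominative -wu → izuwpenguonwu.
Attach number singular -nge → izuwpenguonwunge.
Apply vowel harmony: izuwpenguonwunge → uzuwpenguonwunga.

uzuwpenguonwunga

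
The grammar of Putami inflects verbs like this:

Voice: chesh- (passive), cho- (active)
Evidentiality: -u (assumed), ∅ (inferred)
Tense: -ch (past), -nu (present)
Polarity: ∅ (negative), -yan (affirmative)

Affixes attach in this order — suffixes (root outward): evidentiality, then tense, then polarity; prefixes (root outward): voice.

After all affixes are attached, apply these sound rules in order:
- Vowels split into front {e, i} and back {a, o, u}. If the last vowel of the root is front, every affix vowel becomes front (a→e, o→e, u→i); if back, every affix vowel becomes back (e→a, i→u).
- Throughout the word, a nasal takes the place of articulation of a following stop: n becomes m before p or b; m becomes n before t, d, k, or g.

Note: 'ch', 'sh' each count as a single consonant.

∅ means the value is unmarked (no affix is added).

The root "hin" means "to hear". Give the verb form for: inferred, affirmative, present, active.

chehinniyen

evidentiality = inferred: zero marking, form stays hin.
Attach tense present -nu → hinnu.
Attach polarity affirmative -yan → hinnuyan.
Attach voice active cho- → chohinnuyan.
Apply vowel harmony: chohinnuyan → chehinniyen.
Nasal assimilation: no change.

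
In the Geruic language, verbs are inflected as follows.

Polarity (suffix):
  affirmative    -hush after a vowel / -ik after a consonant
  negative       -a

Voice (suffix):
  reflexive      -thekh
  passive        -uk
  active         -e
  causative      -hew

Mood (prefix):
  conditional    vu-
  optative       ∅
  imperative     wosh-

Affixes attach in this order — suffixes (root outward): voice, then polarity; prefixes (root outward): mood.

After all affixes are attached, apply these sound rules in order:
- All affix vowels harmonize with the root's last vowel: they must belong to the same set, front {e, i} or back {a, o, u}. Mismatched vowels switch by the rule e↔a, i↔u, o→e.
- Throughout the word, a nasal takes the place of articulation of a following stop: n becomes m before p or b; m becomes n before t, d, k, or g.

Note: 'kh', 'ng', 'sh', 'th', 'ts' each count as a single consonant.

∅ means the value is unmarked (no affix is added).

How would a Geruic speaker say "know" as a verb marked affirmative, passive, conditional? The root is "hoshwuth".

vuhoshwuthukuk

Attach mood conditional vu- → vuhoshwuth.
Attach voice passive -uk → vuhoshwuthuk.
Attach polarity affirmative -ik (after consonant 'k') → vuhoshwuthukik.
Apply vowel harmony: vuhoshwuthukik → vuhoshwuthukuk.
Nasal assimilation: no change.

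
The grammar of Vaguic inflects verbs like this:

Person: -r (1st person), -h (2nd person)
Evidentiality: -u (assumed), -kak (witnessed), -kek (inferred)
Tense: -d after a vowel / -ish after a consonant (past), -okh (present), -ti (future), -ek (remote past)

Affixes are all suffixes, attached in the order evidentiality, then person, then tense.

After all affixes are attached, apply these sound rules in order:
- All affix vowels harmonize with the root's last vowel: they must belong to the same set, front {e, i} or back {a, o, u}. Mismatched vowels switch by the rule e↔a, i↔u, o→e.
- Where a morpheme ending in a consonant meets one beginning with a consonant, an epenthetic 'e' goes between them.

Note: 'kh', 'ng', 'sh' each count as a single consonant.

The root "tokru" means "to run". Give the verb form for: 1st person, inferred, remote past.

Attach evidentiality inferred -kek → tokrukek.
Attach person 1st person -r → tokrukekr.
Attach tense remote past -ek → tokrukekrek.
Apply vowel harmony: tokrukekrek → tokrukakrak.
Apply epenthesis: tokrukakrak → tokrukakerak.

tokrukakerak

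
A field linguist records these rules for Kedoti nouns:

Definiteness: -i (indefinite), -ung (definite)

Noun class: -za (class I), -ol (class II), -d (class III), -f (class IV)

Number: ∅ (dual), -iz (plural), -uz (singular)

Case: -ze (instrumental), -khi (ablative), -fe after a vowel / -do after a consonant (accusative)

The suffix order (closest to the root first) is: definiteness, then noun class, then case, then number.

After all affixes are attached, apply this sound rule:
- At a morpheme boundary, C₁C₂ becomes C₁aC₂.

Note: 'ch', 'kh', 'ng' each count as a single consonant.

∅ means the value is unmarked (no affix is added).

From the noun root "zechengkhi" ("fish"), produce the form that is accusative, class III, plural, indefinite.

zechengkhiidadoiz

Attach definiteness indefinite -i → zechengkhii.
Attach noun class class III -d → zechengkhiid.
Attach case accusative -do (after consonant 'd') → zechengkhiiddo.
Attach number plural -iz → zechengkhiiddoiz.
Apply epenthesis: zechengkhiiddoiz → zechengkhiidadoiz.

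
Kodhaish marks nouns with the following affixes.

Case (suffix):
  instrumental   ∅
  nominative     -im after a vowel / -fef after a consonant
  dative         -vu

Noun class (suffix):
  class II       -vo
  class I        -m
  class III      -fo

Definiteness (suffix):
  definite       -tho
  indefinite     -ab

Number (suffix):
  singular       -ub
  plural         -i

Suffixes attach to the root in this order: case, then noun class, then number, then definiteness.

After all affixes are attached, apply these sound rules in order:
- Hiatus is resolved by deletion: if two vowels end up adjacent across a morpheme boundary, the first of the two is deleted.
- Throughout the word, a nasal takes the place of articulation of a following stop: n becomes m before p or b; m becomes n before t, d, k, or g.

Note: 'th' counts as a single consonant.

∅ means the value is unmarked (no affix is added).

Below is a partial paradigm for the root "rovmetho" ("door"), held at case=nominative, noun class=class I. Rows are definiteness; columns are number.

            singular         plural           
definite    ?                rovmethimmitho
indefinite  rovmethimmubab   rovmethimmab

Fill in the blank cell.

Attach case nominative -im (after vowel 'o') → rovmethoim.
Attach noun class class I -m → rovmethoimm.
Attach number singular -ub → rovmethoimmub.
Attach definiteness definite -tho → rovmethoimmubtho.
Apply vowel deletion: rovmethoimmubtho → rovmethimmubtho.
Nasal assimilation: no change.

rovmethimmubtho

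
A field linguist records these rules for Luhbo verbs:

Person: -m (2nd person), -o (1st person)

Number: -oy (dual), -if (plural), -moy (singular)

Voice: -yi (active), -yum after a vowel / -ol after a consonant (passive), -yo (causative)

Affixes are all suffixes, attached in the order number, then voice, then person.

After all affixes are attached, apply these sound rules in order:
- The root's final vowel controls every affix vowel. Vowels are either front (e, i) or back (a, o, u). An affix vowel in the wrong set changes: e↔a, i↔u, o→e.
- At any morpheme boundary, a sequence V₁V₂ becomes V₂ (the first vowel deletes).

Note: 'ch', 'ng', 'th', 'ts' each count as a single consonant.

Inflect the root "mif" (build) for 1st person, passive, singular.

mifmeyele

Attach number singular -moy → mifmoy.
Attach voice passive -ol (after consonant 'y') → mifmoyol.
Attach person 1st person -o → mifmoyolo.
Apply vowel harmony: mifmoyolo → mifmeyele.
Vowel deletion: no change.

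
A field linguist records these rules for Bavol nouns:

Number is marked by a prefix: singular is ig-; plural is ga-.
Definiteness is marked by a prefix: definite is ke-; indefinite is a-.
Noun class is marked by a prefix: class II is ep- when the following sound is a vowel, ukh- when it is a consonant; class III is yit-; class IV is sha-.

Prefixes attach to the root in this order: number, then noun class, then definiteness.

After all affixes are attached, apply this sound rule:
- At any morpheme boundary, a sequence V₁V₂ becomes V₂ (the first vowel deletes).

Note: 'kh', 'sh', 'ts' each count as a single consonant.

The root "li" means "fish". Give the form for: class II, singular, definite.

kepigli

Attach number singular ig- → igli.
Attach noun class class II ep- (before vowel 'i') → epigli.
Attach definiteness definite ke- → keepigli.
Apply vowel deletion: keepigli → kepigli.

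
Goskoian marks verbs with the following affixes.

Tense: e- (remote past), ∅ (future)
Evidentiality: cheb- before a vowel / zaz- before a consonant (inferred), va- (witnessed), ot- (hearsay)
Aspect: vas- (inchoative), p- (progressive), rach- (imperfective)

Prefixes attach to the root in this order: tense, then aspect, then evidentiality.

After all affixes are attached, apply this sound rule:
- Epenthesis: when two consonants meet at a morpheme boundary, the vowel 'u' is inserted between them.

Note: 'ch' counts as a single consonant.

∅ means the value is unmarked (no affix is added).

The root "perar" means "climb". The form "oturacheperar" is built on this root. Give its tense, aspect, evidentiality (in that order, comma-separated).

remote past, imperfective, hearsay

Segment: ot-rach-e-perar.
tense: e- → remote past.
aspect: rach- → imperfective.
evidentiality: ot- → hearsay.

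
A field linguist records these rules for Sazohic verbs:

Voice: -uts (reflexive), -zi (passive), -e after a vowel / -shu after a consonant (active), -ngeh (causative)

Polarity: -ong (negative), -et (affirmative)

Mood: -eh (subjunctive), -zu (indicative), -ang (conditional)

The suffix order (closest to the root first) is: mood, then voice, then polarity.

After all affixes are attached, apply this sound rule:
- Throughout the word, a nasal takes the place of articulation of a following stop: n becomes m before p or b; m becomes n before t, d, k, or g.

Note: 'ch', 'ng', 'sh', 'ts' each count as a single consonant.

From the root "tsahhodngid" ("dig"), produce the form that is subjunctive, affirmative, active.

Attach mood subjunctive -eh → tsahhodngideh.
Attach voice active -shu (after consonant 'h') → tsahhodngidehshu.
Attach polarity affirmative -et → tsahhodngidehshuet.
Nasal assimilation: no change.

tsahhodngidehshuet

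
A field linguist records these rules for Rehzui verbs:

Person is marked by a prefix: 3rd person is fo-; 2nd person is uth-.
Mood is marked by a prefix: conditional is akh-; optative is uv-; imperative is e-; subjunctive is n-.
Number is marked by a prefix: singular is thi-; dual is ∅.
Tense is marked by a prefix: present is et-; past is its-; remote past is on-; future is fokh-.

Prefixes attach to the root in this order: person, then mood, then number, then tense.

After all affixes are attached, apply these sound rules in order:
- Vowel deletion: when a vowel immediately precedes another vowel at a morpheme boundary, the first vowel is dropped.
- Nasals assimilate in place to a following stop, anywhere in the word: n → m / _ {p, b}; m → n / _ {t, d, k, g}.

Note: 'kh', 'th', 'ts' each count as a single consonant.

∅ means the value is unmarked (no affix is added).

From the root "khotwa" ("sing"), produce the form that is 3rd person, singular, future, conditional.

fokhthakhfokhotwa

Attach person 3rd person fo- → fokhotwa.
Attach mood conditional akh- → akhfokhotwa.
Attach number singular thi- → thiakhfokhotwa.
Attach tense future fokh- → fokhthiakhfokhotwa.
Apply vowel deletion: fokhthiakhfokhotwa → fokhthakhfokhotwa.
Nasal assimilation: no change.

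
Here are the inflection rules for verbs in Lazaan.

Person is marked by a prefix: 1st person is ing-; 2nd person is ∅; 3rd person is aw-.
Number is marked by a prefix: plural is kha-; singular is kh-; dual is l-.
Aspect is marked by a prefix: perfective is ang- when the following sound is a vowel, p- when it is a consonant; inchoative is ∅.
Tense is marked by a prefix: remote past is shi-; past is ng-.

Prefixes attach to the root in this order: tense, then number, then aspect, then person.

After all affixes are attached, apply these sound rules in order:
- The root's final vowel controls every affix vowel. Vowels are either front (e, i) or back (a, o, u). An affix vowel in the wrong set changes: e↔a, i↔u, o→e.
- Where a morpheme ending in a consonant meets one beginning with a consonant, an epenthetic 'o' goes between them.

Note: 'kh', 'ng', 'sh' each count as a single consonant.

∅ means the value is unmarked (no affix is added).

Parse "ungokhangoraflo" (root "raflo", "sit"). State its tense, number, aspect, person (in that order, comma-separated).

Segment: ing-kha-ng-raflo.
tense: ng- → past.
number: kha- → plural.
aspect: ∅ → inchoative.
person: ing- → 1st person.

past, plural, inchoative, 1st person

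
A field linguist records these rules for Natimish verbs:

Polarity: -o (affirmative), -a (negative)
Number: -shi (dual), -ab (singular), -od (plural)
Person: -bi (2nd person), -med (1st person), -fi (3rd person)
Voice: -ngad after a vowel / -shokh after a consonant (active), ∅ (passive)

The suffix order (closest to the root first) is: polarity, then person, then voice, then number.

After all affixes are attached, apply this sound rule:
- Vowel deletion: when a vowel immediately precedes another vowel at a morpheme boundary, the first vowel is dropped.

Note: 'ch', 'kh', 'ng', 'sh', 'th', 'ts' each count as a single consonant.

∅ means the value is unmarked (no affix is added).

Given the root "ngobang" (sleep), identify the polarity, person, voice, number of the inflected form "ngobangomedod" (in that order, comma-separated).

Segment: ngobang-o-med-od.
polarity: -o → affirmative.
person: -med → 1st person.
voice: ∅ → passive.
number: -od → plural.

affirmative, 1st person, passive, plural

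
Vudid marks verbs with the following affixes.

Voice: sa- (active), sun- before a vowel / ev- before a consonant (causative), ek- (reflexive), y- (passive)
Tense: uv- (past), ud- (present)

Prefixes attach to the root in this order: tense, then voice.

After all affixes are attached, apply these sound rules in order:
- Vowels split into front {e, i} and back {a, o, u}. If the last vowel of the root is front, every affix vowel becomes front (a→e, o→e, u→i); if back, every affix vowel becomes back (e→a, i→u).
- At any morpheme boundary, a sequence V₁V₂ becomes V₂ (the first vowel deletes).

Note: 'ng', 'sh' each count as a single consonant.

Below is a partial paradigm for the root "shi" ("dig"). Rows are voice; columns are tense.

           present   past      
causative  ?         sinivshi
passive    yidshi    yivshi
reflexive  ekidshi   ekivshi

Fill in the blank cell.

Attach tense present ud- → udshi.
Attach voice causative sun- (before vowel 'u') → sunudshi.
Apply vowel harmony: sunudshi → sinidshi.
Vowel deletion: no change.

sinidshi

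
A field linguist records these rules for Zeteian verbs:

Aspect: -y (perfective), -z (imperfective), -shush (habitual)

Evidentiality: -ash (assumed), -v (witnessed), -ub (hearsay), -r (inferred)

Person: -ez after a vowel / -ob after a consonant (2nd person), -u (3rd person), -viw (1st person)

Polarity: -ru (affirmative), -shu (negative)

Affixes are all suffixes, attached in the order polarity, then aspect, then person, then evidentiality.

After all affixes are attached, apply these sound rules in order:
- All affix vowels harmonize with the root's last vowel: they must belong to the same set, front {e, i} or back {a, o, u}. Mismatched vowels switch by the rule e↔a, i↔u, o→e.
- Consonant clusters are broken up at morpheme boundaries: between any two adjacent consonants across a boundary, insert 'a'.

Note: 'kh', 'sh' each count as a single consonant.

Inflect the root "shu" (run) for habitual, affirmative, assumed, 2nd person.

shurushushobash

Attach polarity affirmative -ru → shuru.
Attach aspect habitual -shush → shurushush.
Attach person 2nd person -ob (after consonant 'sh') → shurushushob.
Attach evidentiality assumed -ash → shurushushobash.
Vowel harmony: no change.
Epenthesis: no change.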